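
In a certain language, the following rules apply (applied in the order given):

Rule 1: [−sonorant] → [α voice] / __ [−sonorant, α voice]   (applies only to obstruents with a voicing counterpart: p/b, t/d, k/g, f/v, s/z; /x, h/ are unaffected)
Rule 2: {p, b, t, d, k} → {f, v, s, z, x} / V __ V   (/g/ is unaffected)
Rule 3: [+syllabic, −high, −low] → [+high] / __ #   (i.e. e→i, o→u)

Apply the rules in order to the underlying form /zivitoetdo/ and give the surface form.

zivisoeddu

Rule 1 (regressive voicing assimilation): /t/ precedes the voiced obstruent /d/, so it voices to [d] by assimilation. /zivitoetdo/ → zivitoeddo.
Rule 2 (intervocalic spirantization): /t/ is a stop between vowels /i/ and /o/, so it spirantizes to the fricative [s]. /zivitoeddo/ → zivisoeddo.
Rule 3 (final vowel raising): /o/ is a mid vowel in word-final position, so it raises to [u]. /zivisoeddo/ → zivisoeddu.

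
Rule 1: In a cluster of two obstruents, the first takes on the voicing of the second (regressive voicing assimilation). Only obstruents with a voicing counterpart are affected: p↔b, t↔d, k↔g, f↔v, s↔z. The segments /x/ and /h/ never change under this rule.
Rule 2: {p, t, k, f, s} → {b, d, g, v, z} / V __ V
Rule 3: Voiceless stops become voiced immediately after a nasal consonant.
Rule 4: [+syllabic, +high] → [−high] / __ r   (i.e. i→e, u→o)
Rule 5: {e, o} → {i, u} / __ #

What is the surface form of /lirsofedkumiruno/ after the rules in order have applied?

Rule 1 (regressive voicing assimilation): /d/ precedes the voiceless obstruent /k/, so it devoices to [t] by assimilation. /lirsofedkumiruno/ → lirsofetkumiruno.
Rule 2 (intervocalic voicing): /f/ is a voiceless obstruent between vowels /o/ and /e/, so it voices to [v]. /lirsofetkumiruno/ → lirsovetkumiruno.
Rule 3 (post-nasal voicing): no segment meets the environment; /lirsovetkumiruno/ is unchanged.
Rule 4 (pre-rhotic lowering): /i/ is a high vowel immediately before /r/, so it lowers to [e]. /i/ is a high vowel immediately before /r/, so it lowers to [e]. /lirsovetkumiruno/ → lersovetkumeruno.
Rule 5 (final vowel raising): /o/ is a mid vowel in word-final position, so it raises to [u]. /lersovetkumeruno/ → lersovetkumerunu.

lersovetkumerunu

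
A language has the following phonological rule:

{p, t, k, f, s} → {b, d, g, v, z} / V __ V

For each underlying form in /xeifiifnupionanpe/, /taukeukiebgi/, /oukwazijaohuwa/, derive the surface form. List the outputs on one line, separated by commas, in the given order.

xeiviifnubionanpe, taugeugiebgi, oukwazijaohuwa

/xeifiifnupionanpe/: /f/ is a voiceless obstruent between vowels /i/ and /i/, so it voices to [v]. /p/ is a voiceless obstruent between vowels /u/ and /i/, so it voices to [b]. → [xeiviifnubionanpe].
/taukeukiebgi/: /k/ is a voiceless obstruent between vowels /u/ and /e/, so it voices to [g]. /k/ is a voiceless obstruent between vowels /u/ and /i/, so it voices to [g]. → [taugeugiebgi].
/oukwazijaohuwa/: the rule's environment is not met; surfaces unchanged as [oukwazijaohuwa].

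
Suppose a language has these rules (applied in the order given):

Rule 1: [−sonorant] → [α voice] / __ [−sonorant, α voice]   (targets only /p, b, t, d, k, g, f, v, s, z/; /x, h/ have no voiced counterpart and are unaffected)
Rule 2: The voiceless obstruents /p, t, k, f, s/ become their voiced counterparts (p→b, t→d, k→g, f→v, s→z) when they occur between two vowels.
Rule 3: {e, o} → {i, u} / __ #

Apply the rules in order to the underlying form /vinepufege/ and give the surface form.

vinebuvegi

Rule 1 (regressive voicing assimilation): no segment meets the environment; /vinepufege/ is unchanged.
Rule 2 (intervocalic voicing): /p/ is a voiceless obstruent between vowels /e/ and /u/, so it voices to [b]. /f/ is a voiceless obstruent between vowels /u/ and /e/, so it voices to [v]. /vinepufege/ → vinebuvege.
Rule 3 (final vowel raising): /e/ is a mid vowel in word-final position, so it raises to [i]. /vinebuvege/ → vinebuvegi.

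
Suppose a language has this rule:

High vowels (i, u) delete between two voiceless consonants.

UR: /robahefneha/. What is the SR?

robahefneha

No segment of /robahefneha/ meets the structural description of the rule, so the form surfaces unchanged.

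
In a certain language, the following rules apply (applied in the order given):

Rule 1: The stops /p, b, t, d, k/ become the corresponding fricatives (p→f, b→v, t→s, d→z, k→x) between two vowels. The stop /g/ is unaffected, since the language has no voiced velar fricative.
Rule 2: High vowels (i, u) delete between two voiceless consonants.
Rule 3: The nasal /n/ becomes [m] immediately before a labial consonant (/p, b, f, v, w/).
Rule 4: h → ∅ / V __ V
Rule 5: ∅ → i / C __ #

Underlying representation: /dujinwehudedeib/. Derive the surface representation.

dujimweuzezeibi

Rule 1 (intervocalic spirantization): /d/ is a stop between vowels /u/ and /e/, so it spirantizes to the fricative [z]. /d/ is a stop between vowels /e/ and /e/, so it spirantizes to the fricative [z]. /dujinwehudedeib/ → dujinwehuzezeib.
Rule 2 (high vowel syncope): no segment meets the environment; /dujinwehuzezeib/ is unchanged.
Rule 3 (nasal place assimilation): /n/ precedes the labial consonant /w/, so it assimilates in place to [m]. /dujinwehuzezeib/ → dujimwehuzezeib.
Rule 4 (intervocalic h-deletion): /h/ occurs between vowels /e/ and /u/, so it deletes. /dujimwehuzezeib/ → dujimweuzezeib.
Rule 5 (final i-epenthesis): the form ends in the consonant /b/, so [i] is inserted word-finally. /dujimweuzezeib/ → dujimweuzezeibi.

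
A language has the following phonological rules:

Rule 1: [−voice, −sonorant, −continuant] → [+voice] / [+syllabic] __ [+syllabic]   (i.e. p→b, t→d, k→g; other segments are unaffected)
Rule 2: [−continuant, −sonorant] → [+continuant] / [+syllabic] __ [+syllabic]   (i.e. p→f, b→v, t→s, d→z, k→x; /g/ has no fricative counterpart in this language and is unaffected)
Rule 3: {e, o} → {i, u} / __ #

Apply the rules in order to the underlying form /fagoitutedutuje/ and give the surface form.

fagoizuzezuzuji

Rule 1 (intervocalic voicing): /t/ is a voiceless stop between vowels /i/ and /u/, so it voices to [d]. /t/ is a voiceless stop between vowels /u/ and /e/, so it voices to [d]. /t/ is a voiceless stop between vowels /u/ and /u/, so it voices to [d]. /fagoitutedutuje/ → fagoidudeduduje.
Rule 2 (intervocalic spirantization): /d/ is a stop between vowels /i/ and /u/, so it spirantizes to the fricative [z]. /d/ is a stop between vowels /u/ and /e/, so it spirantizes to the fricative [z]. /d/ is a stop between vowels /e/ and /u/, so it spirantizes to the fricative [z]. /d/ is a stop between vowels /u/ and /u/, so it spirantizes to the fricative [z]. /fagoidudeduduje/ → fagoizuzezuzuje.
Rule 3 (final vowel raising): /e/ is a mid vowel in word-final position, so it raises to [i]. /fagoizuzezuzuje/ → fagoizuzezuzuji.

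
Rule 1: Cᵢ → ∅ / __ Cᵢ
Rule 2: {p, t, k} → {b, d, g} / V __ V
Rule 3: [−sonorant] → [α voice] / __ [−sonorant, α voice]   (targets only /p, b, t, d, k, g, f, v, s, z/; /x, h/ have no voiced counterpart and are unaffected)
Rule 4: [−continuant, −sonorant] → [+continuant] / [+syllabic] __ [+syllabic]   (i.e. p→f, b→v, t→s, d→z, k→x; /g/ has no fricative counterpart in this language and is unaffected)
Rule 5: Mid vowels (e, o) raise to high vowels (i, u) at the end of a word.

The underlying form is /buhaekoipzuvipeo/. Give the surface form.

buhaegoibzuviveu

Rule 1 (degemination): no segment meets the environment; /buhaekoipzuvipeo/ is unchanged.
Rule 2 (intervocalic voicing): /k/ is a voiceless stop between vowels /e/ and /o/, so it voices to [g]. /p/ is a voiceless stop between vowels /i/ and /e/, so it voices to [b]. /buhaekoipzuvipeo/ → buhaegoipzuvibeo.
Rule 3 (regressive voicing assimilation): /p/ precedes the voiced obstruent /z/, so it voices to [b] by assimilation. /buhaegoipzuvibeo/ → buhaegoibzuvibeo.
Rule 4 (intervocalic spirantization): /b/ is a stop between vowels /i/ and /e/, so it spirantizes to the fricative [v]. /buhaegoibzuvibeo/ → buhaegoibzuviveo.
Rule 5 (final vowel raising): /o/ is a mid vowel in word-final position, so it raises to [u]. /buhaegoibzuviveo/ → buhaegoibzuviveu.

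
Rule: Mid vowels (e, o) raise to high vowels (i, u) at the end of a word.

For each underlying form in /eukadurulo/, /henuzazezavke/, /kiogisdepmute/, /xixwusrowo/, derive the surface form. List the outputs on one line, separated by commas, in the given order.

/eukadurulo/: /o/ is a mid vowel in word-final position, so it raises to [u]. → [eukadurulu].
/henuzazezavke/: /e/ is a mid vowel in word-final position, so it raises to [i]. → [henuzazezavki].
/kiogisdepmute/: /e/ is a mid vowel in word-final position, so it raises to [i]. → [kiogisdepmuti].
/xixwusrowo/: /o/ is a mid vowel in word-final position, so it raises to [u]. → [xixwusrowu].

eukadurulu, henuzazezavki, kiogisdepmuti, xixwusrowu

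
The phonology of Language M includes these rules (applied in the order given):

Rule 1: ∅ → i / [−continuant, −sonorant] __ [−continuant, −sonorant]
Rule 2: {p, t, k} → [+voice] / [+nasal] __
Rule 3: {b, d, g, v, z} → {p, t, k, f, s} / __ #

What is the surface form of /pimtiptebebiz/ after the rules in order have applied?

pimdipitebebis

Rule 1 (stop-cluster i-epenthesis): /p/ and /t/ form a stop–stop cluster, so [i] is inserted between them. /pimtiptebebiz/ → pimtipitebebiz.
Rule 2 (post-nasal voicing): /t/ is a voiceless stop immediately after the nasal /m/, so it voices to [d]. /pimtipitebebiz/ → pimdipitebebiz.
Rule 3 (final devoicing): /z/ is a voiced obstruent in word-final position, so it devoices to [s]. /pimdipitebebiz/ → pimdipitebebis.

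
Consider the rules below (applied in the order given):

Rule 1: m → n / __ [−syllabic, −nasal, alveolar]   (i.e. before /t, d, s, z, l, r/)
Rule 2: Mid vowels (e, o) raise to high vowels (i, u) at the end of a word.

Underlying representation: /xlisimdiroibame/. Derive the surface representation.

Rule 1 (nasal place assimilation): /m/ precedes the alveolar consonant /d/, so it assimilates in place to [n]. /xlisimdiroibame/ → xlisindiroibame.
Rule 2 (final vowel raising): /e/ is a mid vowel in word-final position, so it raises to [i]. /xlisindiroibame/ → xlisindiroibami.

xlisindiroibami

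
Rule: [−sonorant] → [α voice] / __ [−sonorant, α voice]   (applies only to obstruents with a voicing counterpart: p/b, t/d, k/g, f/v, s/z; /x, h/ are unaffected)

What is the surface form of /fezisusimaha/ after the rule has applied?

No segment of /fezisusimaha/ meets the structural description of the rule, so the form surfaces unchanged.

fezisusimaha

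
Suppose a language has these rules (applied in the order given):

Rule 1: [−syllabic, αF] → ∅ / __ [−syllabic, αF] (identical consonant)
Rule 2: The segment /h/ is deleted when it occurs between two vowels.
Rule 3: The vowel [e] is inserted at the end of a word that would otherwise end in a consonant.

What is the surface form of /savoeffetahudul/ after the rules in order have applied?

Rule 1 (degemination): /ff/ is a geminate; the first /f/ deletes. /savoeffetahudul/ → savoefetahudul.
Rule 2 (intervocalic h-deletion): /h/ occurs between vowels /a/ and /u/, so it deletes. /savoefetahudul/ → savoefetaudul.
Rule 3 (final e-epenthesis): the form ends in the consonant /l/, so [e] is inserted word-finally. /savoefetaudul/ → savoefetaudule.

savoefetaudule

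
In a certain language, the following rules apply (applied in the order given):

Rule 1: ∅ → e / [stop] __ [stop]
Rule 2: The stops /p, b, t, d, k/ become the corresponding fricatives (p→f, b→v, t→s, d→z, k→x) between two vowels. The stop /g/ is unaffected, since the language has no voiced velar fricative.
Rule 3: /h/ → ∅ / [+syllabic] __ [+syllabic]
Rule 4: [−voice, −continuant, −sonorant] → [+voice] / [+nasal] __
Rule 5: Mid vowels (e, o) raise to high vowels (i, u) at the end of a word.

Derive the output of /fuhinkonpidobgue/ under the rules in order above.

Rule 1 (stop-cluster e-epenthesis): /b/ and /g/ form a stop–stop cluster, so [e] is inserted between them. /fuhinkonpidobgue/ → fuhinkonpidobegue.
Rule 2 (intervocalic spirantization): /d/ is a stop between vowels /i/ and /o/, so it spirantizes to the fricative [z]. /b/ is a stop between vowels /o/ and /e/, so it spirantizes to the fricative [v]. /fuhinkonpidobegue/ → fuhinkonpizovegue.
Rule 3 (intervocalic h-deletion): /h/ occurs between vowels /u/ and /i/, so it deletes. /fuhinkonpizovegue/ → fuinkonpizovegue.
Rule 4 (post-nasal voicing): /k/ is a voiceless stop immediately after the nasal /n/, so it voices to [g]. /p/ is a voiceless stop immediately after the nasal /n/, so it voices to [b]. /fuinkonpizovegue/ → fuingonbizovegue.
Rule 5 (final vowel raising): /e/ is a mid vowel in word-final position, so it raises to [i]. /fuingonbizovegue/ → fuingonbizovegui.

fuingonbizovegui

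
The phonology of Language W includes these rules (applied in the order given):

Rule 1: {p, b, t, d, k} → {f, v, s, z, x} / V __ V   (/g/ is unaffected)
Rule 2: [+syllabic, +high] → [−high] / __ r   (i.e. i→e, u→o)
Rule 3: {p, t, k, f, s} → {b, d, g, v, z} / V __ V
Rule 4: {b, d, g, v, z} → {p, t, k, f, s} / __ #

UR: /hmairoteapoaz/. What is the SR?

Rule 1 (intervocalic spirantization): /t/ is a stop between vowels /o/ and /e/, so it spirantizes to the fricative [s]. /p/ is a stop between vowels /a/ and /o/, so it spirantizes to the fricative [f]. /hmairoteapoaz/ → hmairoseafoaz.
Rule 2 (pre-rhotic lowering): /i/ is a high vowel immediately before /r/, so it lowers to [e]. /hmairoseafoaz/ → hmaeroseafoaz.
Rule 3 (intervocalic voicing): /s/ is a voiceless obstruent between vowels /o/ and /e/, so it voices to [z]. /f/ is a voiceless obstruent between vowels /a/ and /o/, so it voices to [v]. /hmaeroseafoaz/ → hmaerozeavoaz.
Rule 4 (final devoicing): /z/ is a voiced obstruent in word-final position, so it devoices to [s]. /hmaerozeavoaz/ → hmaerozeavoas.

hmaerozeavoas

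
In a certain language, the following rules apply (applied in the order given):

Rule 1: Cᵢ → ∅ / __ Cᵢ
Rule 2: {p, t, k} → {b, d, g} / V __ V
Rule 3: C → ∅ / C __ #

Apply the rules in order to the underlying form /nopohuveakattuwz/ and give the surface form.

Rule 1 (degemination): /tt/ is a geminate; the first /t/ deletes. /nopohuveakattuwz/ → nopohuveakatuwz.
Rule 2 (intervocalic voicing): /p/ is a voiceless stop between vowels /o/ and /o/, so it voices to [b]. /k/ is a voiceless stop between vowels /a/ and /a/, so it voices to [g]. /t/ is a voiceless stop between vowels /a/ and /u/, so it voices to [d]. /nopohuveakatuwz/ → nobohuveagaduwz.
Rule 3 (final cluster simplification): /z/ is the second consonant of a word-final cluster /wz/, so it deletes. /nobohuveagaduwz/ → nobohuveagaduw.

nobohuveagaduw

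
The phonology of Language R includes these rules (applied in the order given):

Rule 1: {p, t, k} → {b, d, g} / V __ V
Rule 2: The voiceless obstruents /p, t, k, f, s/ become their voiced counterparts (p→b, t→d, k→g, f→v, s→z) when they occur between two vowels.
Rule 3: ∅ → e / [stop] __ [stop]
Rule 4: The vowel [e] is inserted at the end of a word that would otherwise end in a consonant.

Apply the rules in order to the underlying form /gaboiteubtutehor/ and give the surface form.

gaboideubetudehore

Rule 1 (intervocalic voicing): /t/ is a voiceless stop between vowels /i/ and /e/, so it voices to [d]. /t/ is a voiceless stop between vowels /u/ and /e/, so it voices to [d]. /gaboiteubtutehor/ → gaboideubtudehor.
Rule 2 (intervocalic voicing): no segment meets the environment; /gaboideubtudehor/ is unchanged.
Rule 3 (stop-cluster e-epenthesis): /b/ and /t/ form a stop–stop cluster, so [e] is inserted between them. /gaboideubtudehor/ → gaboideubetudehor.
Rule 4 (final e-epenthesis): the form ends in the consonant /r/, so [e] is inserted word-finally. /gaboideubetudehor/ → gaboideubetudehore.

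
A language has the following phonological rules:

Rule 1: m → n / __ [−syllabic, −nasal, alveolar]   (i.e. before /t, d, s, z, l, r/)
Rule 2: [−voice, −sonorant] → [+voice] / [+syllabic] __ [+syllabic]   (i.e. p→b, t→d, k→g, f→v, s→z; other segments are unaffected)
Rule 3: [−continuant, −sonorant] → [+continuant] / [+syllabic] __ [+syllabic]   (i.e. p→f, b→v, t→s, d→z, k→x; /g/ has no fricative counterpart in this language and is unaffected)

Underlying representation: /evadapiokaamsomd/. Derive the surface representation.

evazaviogaansond

Rule 1 (nasal place assimilation): /m/ precedes the alveolar consonant /s/, so it assimilates in place to [n]. /m/ precedes the alveolar consonant /d/, so it assimilates in place to [n]. /evadapiokaamsomd/ → evadapiokaansond.
Rule 2 (intervocalic voicing): /p/ is a voiceless obstruent between vowels /a/ and /i/, so it voices to [b]. /k/ is a voiceless obstruent between vowels /o/ and /a/, so it voices to [g]. /evadapiokaansond/ → evadabiogaansond.
Rule 3 (intervocalic spirantization): /d/ is a stop between vowels /a/ and /a/, so it spirantizes to the fricative [z]. /b/ is a stop between vowels /a/ and /i/, so it spirantizes to the fricative [v]. /evadabiogaansond/ → evazaviogaansond.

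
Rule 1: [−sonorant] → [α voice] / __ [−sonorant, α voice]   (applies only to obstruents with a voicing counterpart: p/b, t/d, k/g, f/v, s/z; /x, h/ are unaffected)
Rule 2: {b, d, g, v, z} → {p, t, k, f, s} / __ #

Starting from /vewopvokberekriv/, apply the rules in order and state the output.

vewobvogberekrif

Rule 1 (regressive voicing assimilation): /p/ precedes the voiced obstruent /v/, so it voices to [b] by assimilation. /k/ precedes the voiced obstruent /b/, so it voices to [g] by assimilation. /vewopvokberekriv/ → vewobvogberekriv.
Rule 2 (final devoicing): /v/ is a voiced obstruent in word-final position, so it devoices to [f]. /vewobvogberekriv/ → vewobvogberekrif.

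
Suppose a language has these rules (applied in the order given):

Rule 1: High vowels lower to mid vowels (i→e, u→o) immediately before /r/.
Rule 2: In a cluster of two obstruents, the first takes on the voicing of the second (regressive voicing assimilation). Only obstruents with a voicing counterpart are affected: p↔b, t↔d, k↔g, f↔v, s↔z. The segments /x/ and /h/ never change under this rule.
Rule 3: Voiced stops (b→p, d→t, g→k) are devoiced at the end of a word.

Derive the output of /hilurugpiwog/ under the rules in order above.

Rule 1 (pre-rhotic lowering): /u/ is a high vowel immediately before /r/, so it lowers to [o]. /hilurugpiwog/ → hilorugpiwog.
Rule 2 (regressive voicing assimilation): /g/ precedes the voiceless obstruent /p/, so it devoices to [k] by assimilation. /hilorugpiwog/ → hilorukpiwog.
Rule 3 (final devoicing): /g/ is a voiced stop in word-final position, so it devoices to [k]. /hilorukpiwog/ → hilorukpiwok.

hilorukpiwok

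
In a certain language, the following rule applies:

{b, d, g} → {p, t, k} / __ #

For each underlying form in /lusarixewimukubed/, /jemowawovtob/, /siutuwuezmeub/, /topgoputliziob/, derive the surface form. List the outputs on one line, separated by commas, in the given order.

/lusarixewimukubed/: /d/ is a voiced stop in word-final position, so it devoices to [t]. → [lusarixewimukubet].
/jemowawovtob/: /b/ is a voiced stop in word-final position, so it devoices to [p]. → [jemowawovtop].
/siutuwuezmeub/: /b/ is a voiced stop in word-final position, so it devoices to [p]. → [siutuwuezmeup].
/topgoputliziob/: /b/ is a voiced stop in word-final position, so it devoices to [p]. → [topgoputliziop].

lusarixewimukubet, jemowawovtop, siutuwuezmeup, topgoputliziop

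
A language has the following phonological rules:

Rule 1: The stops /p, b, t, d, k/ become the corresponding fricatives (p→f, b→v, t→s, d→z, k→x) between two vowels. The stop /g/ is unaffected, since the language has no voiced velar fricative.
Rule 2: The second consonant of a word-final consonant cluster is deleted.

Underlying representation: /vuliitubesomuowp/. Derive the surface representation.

Rule 1 (intervocalic spirantization): /t/ is a stop between vowels /i/ and /u/, so it spirantizes to the fricative [s]. /b/ is a stop between vowels /u/ and /e/, so it spirantizes to the fricative [v]. /vuliitubesomuowp/ → vuliisuvesomuowp.
Rule 2 (final cluster simplification): /p/ is the second consonant of a word-final cluster /wp/, so it deletes. /vuliisuvesomuowp/ → vuliisuvesomuow.

vuliisuvesomuow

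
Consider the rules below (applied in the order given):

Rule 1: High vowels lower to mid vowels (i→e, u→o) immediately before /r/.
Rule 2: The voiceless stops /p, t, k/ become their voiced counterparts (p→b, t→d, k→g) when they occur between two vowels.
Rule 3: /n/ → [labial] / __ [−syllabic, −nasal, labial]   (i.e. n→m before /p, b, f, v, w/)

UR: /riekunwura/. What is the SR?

riegumwora

Rule 1 (pre-rhotic lowering): /u/ is a high vowel immediately before /r/, so it lowers to [o]. /riekunwura/ → riekunwora.
Rule 2 (intervocalic voicing): /k/ is a voiceless stop between vowels /e/ and /u/, so it voices to [g]. /riekunwora/ → riegunwora.
Rule 3 (nasal place assimilation): /n/ precedes the labial consonant /w/, so it assimilates in place to [m]. /riegunwora/ → riegumwora.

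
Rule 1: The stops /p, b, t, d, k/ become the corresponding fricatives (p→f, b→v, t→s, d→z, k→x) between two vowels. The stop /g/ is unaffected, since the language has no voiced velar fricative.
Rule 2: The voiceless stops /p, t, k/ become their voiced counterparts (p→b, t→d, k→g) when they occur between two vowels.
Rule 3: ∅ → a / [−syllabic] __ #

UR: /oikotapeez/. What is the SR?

oixosafeeza

Rule 1 (intervocalic spirantization): /k/ is a stop between vowels /i/ and /o/, so it spirantizes to the fricative [x]. /t/ is a stop between vowels /o/ and /a/, so it spirantizes to the fricative [s]. /p/ is a stop between vowels /a/ and /e/, so it spirantizes to the fricative [f]. /oikotapeez/ → oixosafeez.
Rule 2 (intervocalic voicing): no segment meets the environment; /oixosafeez/ is unchanged.
Rule 3 (final a-epenthesis): the form ends in the consonant /z/, so [a] is inserted word-finally. /oixosafeez/ → oixosafeeza.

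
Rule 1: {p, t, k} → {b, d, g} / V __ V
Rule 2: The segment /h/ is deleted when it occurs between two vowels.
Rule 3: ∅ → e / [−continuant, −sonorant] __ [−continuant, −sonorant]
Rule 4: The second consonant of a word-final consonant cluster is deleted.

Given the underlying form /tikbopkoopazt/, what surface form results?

Rule 1 (intervocalic voicing): /p/ is a voiceless stop between vowels /o/ and /a/, so it voices to [b]. /tikbopkoopazt/ → tikbopkoobazt.
Rule 2 (intervocalic h-deletion): no segment meets the environment; /tikbopkoobazt/ is unchanged.
Rule 3 (stop-cluster e-epenthesis): /k/ and /b/ form a stop–stop cluster, so [e] is inserted between them. /p/ and /k/ form a stop–stop cluster, so [e] is inserted between them. /tikbopkoobazt/ → tikebopekoobazt.
Rule 4 (final cluster simplification): /t/ is the second consonant of a word-final cluster /zt/, so it deletes. /tikebopekoobazt/ → tikebopekoobaz.

tikebopekoobaz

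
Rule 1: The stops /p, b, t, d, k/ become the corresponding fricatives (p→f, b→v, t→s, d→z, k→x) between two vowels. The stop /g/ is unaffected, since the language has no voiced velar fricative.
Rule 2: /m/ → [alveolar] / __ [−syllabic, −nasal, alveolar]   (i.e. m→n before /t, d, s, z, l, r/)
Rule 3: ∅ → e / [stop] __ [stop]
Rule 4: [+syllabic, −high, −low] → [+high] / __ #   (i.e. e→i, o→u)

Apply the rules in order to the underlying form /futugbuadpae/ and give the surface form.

fusugebuadepai

Rule 1 (intervocalic spirantization): /t/ is a stop between vowels /u/ and /u/, so it spirantizes to the fricative [s]. /futugbuadpae/ → fusugbuadpae.
Rule 2 (nasal place assimilation): no segment meets the environment; /fusugbuadpae/ is unchanged.
Rule 3 (stop-cluster e-epenthesis): /g/ and /b/ form a stop–stop cluster, so [e] is inserted between them. /d/ and /p/ form a stop–stop cluster, so [e] is inserted between them. /fusugbuadpae/ → fusugebuadepae.
Rule 4 (final vowel raising): /e/ is a mid vowel in word-final position, so it raises to [i]. /fusugebuadepae/ → fusugebuadepai.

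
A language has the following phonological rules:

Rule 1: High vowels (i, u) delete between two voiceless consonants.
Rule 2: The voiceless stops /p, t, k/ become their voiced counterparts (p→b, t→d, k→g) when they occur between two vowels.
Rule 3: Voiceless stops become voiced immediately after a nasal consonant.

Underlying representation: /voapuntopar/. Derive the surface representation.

Rule 1 (high vowel syncope): no segment meets the environment; /voapuntopar/ is unchanged.
Rule 2 (intervocalic voicing): /p/ is a voiceless stop between vowels /a/ and /u/, so it voices to [b]. /p/ is a voiceless stop between vowels /o/ and /a/, so it voices to [b]. /voapuntopar/ → voabuntobar.
Rule 3 (post-nasal voicing): /t/ is a voiceless stop immediately after the nasal /n/, so it voices to [d]. /voabuntobar/ → voabundobar.

voabundobar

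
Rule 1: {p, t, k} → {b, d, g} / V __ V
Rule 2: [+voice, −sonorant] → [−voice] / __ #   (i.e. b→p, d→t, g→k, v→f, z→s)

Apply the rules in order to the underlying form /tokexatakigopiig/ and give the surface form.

Rule 1 (intervocalic voicing): /k/ is a voiceless stop between vowels /o/ and /e/, so it voices to [g]. /t/ is a voiceless stop between vowels /a/ and /a/, so it voices to [d]. /k/ is a voiceless stop between vowels /a/ and /i/, so it voices to [g]. /p/ is a voiceless stop between vowels /o/ and /i/, so it voices to [b]. /tokexatakigopiig/ → togexadagigobiig.
Rule 2 (final devoicing): /g/ is a voiced obstruent in word-final position, so it devoices to [k]. /togexadagigobiig/ → togexadagigobiik.

togexadagigobiik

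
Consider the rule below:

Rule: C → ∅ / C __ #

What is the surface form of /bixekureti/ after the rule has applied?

No segment of /bixekureti/ meets the structural description of the rule, so the form surfaces unchanged.

bixekureti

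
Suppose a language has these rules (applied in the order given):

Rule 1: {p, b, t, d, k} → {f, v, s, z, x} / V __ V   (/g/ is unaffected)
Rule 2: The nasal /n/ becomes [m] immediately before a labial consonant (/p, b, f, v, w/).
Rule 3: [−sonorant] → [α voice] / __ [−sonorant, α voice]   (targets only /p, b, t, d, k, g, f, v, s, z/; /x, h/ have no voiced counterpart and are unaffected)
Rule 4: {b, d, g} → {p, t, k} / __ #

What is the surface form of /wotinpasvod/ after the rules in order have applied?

Rule 1 (intervocalic spirantization): /t/ is a stop between vowels /o/ and /i/, so it spirantizes to the fricative [s]. /wotinpasvod/ → wosinpasvod.
Rule 2 (nasal place assimilation): /n/ precedes the labial consonant /p/, so it assimilates in place to [m]. /wosinpasvod/ → wosimpasvod.
Rule 3 (regressive voicing assimilation): /s/ precedes the voiced obstruent /v/, so it voices to [z] by assimilation. /wosimpasvod/ → wosimpazvod.
Rule 4 (final devoicing): /d/ is a voiced stop in word-final position, so it devoices to [t]. /wosimpazvod/ → wosimpazvot.

wosimpazvot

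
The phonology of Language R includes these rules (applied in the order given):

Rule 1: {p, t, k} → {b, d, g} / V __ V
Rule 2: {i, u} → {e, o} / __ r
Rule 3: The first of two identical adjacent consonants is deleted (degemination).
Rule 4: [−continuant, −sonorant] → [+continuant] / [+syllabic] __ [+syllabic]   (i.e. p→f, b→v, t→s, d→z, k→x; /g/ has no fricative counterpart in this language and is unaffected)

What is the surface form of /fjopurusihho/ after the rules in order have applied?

Rule 1 (intervocalic voicing): /p/ is a voiceless stop between vowels /o/ and /u/, so it voices to [b]. /fjopurusihho/ → fjoburusihho.
Rule 2 (pre-rhotic lowering): /u/ is a high vowel immediately before /r/, so it lowers to [o]. /fjoburusihho/ → fjoborusihho.
Rule 3 (degemination): /hh/ is a geminate; the first /h/ deletes. /fjoborusihho/ → fjoborusiho.
Rule 4 (intervocalic spirantization): /b/ is a stop between vowels /o/ and /o/, so it spirantizes to the fricative [v]. /fjoborusiho/ → fjovorusiho.

fjovorusiho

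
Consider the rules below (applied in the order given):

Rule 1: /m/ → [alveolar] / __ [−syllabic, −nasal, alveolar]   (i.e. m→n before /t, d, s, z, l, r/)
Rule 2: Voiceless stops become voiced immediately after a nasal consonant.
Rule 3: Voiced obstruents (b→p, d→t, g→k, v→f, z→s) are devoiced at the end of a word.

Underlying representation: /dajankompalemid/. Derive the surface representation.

Rule 1 (nasal place assimilation): no segment meets the environment; /dajankompalemid/ is unchanged.
Rule 2 (post-nasal voicing): /k/ is a voiceless stop immediately after the nasal /n/, so it voices to [g]. /p/ is a voiceless stop immediately after the nasal /m/, so it voices to [b]. /dajankompalemid/ → dajangombalemid.
Rule 3 (final devoicing): /d/ is a voiced obstruent in word-final position, so it devoices to [t]. /dajangombalemid/ → dajangombalemit.

dajangombalemit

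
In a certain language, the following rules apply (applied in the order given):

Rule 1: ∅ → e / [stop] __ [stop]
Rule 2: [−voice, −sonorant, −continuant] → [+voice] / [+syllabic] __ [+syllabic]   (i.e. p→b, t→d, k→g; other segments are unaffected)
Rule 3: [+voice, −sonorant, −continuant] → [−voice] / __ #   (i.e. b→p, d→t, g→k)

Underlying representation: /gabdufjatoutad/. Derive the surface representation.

Rule 1 (stop-cluster e-epenthesis): /b/ and /d/ form a stop–stop cluster, so [e] is inserted between them. /gabdufjatoutad/ → gabedufjatoutad.
Rule 2 (intervocalic voicing): /t/ is a voiceless stop between vowels /a/ and /o/, so it voices to [d]. /t/ is a voiceless stop between vowels /u/ and /a/, so it voices to [d]. /gabedufjatoutad/ → gabedufjadoudad.
Rule 3 (final devoicing): /d/ is a voiced stop in word-final position, so it devoices to [t]. /gabedufjadoudad/ → gabedufjadoudat.

gabedufjadoudat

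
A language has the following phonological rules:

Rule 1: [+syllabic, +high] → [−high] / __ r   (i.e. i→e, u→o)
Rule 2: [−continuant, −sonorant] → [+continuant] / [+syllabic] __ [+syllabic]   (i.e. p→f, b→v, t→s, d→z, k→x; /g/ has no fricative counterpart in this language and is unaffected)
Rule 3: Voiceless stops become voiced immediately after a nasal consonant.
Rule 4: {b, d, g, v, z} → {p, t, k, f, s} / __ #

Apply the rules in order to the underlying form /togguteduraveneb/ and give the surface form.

Rule 1 (pre-rhotic lowering): /u/ is a high vowel immediately before /r/, so it lowers to [o]. /togguteduraveneb/ → toggutedoraveneb.
Rule 2 (intervocalic spirantization): /t/ is a stop between vowels /u/ and /e/, so it spirantizes to the fricative [s]. /d/ is a stop between vowels /e/ and /o/, so it spirantizes to the fricative [z]. /toggutedoraveneb/ → toggusezoraveneb.
Rule 3 (post-nasal voicing): no segment meets the environment; /toggusezoraveneb/ is unchanged.
Rule 4 (final devoicing): /b/ is a voiced obstruent in word-final position, so it devoices to [p]. /toggusezoraveneb/ → toggusezoravenep.

toggusezoravenep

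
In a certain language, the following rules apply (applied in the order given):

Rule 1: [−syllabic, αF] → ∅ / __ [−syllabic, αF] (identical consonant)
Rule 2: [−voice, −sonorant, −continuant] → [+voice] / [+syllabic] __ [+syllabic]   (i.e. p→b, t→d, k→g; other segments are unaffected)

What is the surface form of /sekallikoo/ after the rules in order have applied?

Rule 1 (degemination): /ll/ is a geminate; the first /l/ deletes. /sekallikoo/ → sekalikoo.
Rule 2 (intervocalic voicing): /k/ is a voiceless stop between vowels /e/ and /a/, so it voices to [g]. /k/ is a voiceless stop between vowels /i/ and /o/, so it voices to [g]. /sekalikoo/ → segaligoo.

segaligoo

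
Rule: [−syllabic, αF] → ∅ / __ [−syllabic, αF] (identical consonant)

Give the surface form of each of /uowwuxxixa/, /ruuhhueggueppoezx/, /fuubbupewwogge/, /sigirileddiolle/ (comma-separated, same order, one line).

/uowwuxxixa/: /ww/ is a geminate; the first /w/ deletes. /xx/ is a geminate; the first /x/ deletes. → [uowuxixa].
/ruuhhueggueppoezx/: /hh/ is a geminate; the first /h/ deletes. /gg/ is a geminate; the first /g/ deletes. /pp/ is a geminate; the first /p/ deletes. → [ruuhueguepoezx].
/fuubbupewwogge/: /bb/ is a geminate; the first /b/ deletes. /ww/ is a geminate; the first /w/ deletes. /gg/ is a geminate; the first /g/ deletes. → [fuubupewoge].
/sigirileddiolle/: /dd/ is a geminate; the first /d/ deletes. /ll/ is a geminate; the first /l/ deletes. → [sigirilediole].

uowuxixa, ruuhueguepoezx, fuubupewoge, sigirilediole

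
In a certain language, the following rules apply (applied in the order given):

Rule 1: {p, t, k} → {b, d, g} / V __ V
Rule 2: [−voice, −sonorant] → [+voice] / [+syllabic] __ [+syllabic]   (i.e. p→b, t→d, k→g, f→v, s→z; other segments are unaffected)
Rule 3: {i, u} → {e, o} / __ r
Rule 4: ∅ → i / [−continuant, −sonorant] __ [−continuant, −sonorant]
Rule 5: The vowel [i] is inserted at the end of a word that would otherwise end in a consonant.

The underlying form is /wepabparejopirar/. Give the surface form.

Rule 1 (intervocalic voicing): /p/ is a voiceless stop between vowels /e/ and /a/, so it voices to [b]. /p/ is a voiceless stop between vowels /o/ and /i/, so it voices to [b]. /wepabparejopirar/ → webabparejobirar.
Rule 2 (intervocalic voicing): no segment meets the environment; /webabparejobirar/ is unchanged.
Rule 3 (pre-rhotic lowering): /i/ is a high vowel immediately before /r/, so it lowers to [e]. /webabparejobirar/ → webabparejoberar.
Rule 4 (stop-cluster i-epenthesis): /b/ and /p/ form a stop–stop cluster, so [i] is inserted between them. /webabparejoberar/ → webabiparejoberar.
Rule 5 (final i-epenthesis): the form ends in the consonant /r/, so [i] is inserted word-finally. /webabiparejoberar/ → webabiparejoberari.

webabiparejoberari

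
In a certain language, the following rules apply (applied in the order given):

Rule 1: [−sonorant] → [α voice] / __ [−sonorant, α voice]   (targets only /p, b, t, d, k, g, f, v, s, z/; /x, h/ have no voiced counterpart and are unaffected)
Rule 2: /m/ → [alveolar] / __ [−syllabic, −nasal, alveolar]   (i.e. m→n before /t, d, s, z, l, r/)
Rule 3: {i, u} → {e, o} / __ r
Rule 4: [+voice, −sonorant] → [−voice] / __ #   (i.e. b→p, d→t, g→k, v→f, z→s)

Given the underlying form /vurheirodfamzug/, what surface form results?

Rule 1 (regressive voicing assimilation): /d/ precedes the voiceless obstruent /f/, so it devoices to [t] by assimilation. /vurheirodfamzug/ → vurheirotfamzug.
Rule 2 (nasal place assimilation): /m/ precedes the alveolar consonant /z/, so it assimilates in place to [n]. /vurheirotfamzug/ → vurheirotfanzug.
Rule 3 (pre-rhotic lowering): /u/ is a high vowel immediately before /r/, so it lowers to [o]. /i/ is a high vowel immediately before /r/, so it lowers to [e]. /vurheirotfanzug/ → vorheerotfanzug.
Rule 4 (final devoicing): /g/ is a voiced obstruent in word-final position, so it devoices to [k]. /vorheerotfanzug/ → vorheerotfanzuk.

vorheerotfanzuk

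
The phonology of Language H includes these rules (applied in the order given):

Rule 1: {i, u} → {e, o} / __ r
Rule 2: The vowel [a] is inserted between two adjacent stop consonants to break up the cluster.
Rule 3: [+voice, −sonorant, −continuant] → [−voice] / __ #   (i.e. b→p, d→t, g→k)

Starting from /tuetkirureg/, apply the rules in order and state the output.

tuetakerorek

Rule 1 (pre-rhotic lowering): /i/ is a high vowel immediately before /r/, so it lowers to [e]. /u/ is a high vowel immediately before /r/, so it lowers to [o]. /tuetkirureg/ → tuetkeroreg.
Rule 2 (stop-cluster a-epenthesis): /t/ and /k/ form a stop–stop cluster, so [a] is inserted between them. /tuetkeroreg/ → tuetakeroreg.
Rule 3 (final devoicing): /g/ is a voiced stop in word-final position, so it devoices to [k]. /tuetakeroreg/ → tuetakerorek.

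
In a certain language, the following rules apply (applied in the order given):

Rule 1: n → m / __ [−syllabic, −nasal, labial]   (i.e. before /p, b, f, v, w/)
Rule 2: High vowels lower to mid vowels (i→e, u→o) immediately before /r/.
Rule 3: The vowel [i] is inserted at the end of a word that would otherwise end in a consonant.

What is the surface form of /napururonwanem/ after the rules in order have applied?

napororomwanemi

Rule 1 (nasal place assimilation): /n/ precedes the labial consonant /w/, so it assimilates in place to [m]. /napururonwanem/ → napururomwanem.
Rule 2 (pre-rhotic lowering): /u/ is a high vowel immediately before /r/, so it lowers to [o]. /u/ is a high vowel immediately before /r/, so it lowers to [o]. /napururomwanem/ → napororomwanem.
Rule 3 (final i-epenthesis): the form ends in the consonant /m/, so [i] is inserted word-finally. /napororomwanem/ → napororomwanemi.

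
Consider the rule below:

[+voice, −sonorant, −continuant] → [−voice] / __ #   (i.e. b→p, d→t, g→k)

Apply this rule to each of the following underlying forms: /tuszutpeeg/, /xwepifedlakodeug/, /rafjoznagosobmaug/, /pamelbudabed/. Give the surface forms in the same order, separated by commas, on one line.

/tuszutpeeg/: /g/ is a voiced stop in word-final position, so it devoices to [k]. → [tuszutpeek].
/xwepifedlakodeug/: /g/ is a voiced stop in word-final position, so it devoices to [k]. → [xwepifedlakodeuk].
/rafjoznagosobmaug/: /g/ is a voiced stop in word-final position, so it devoices to [k]. → [rafjoznagosobmauk].
/pamelbudabed/: /d/ is a voiced stop in word-final position, so it devoices to [t]. → [pamelbudabet].

tuszutpeek, xwepifedlakodeuk, rafjoznagosobmauk, pamelbudabet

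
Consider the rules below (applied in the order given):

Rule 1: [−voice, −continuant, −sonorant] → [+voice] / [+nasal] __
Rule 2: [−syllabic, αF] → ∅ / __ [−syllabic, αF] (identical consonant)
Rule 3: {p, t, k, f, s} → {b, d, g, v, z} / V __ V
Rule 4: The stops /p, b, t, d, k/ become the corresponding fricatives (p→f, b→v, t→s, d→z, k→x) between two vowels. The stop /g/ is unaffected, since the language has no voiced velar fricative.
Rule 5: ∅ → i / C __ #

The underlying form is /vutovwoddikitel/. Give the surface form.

vuzovwozigizeli

Rule 1 (post-nasal voicing): no segment meets the environment; /vutovwoddikitel/ is unchanged.
Rule 2 (degemination): /dd/ is a geminate; the first /d/ deletes. /vutovwoddikitel/ → vutovwodikitel.
Rule 3 (intervocalic voicing): /t/ is a voiceless obstruent between vowels /u/ and /o/, so it voices to [d]. /k/ is a voiceless obstruent between vowels /i/ and /i/, so it voices to [g]. /t/ is a voiceless obstruent between vowels /i/ and /e/, so it voices to [d]. /vutovwodikitel/ → vudovwodigidel.
Rule 4 (intervocalic spirantization): /d/ is a stop between vowels /u/ and /o/, so it spirantizes to the fricative [z]. /d/ is a stop between vowels /o/ and /i/, so it spirantizes to the fricative [z]. /d/ is a stop between vowels /i/ and /e/, so it spirantizes to the fricative [z]. /vudovwodigidel/ → vuzovwozigizel.
Rule 5 (final i-epenthesis): the form ends in the consonant /l/, so [i] is inserted word-finally. /vuzovwozigizel/ → vuzovwozigizeli.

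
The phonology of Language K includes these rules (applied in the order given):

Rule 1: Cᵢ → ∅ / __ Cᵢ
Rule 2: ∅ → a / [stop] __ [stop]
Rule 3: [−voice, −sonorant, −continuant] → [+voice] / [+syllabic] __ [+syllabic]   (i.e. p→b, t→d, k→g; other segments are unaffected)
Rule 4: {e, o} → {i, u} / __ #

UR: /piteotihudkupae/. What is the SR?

pideodihudagubai

Rule 1 (degemination): no segment meets the environment; /piteotihudkupae/ is unchanged.
Rule 2 (stop-cluster a-epenthesis): /d/ and /k/ form a stop–stop cluster, so [a] is inserted between them. /piteotihudkupae/ → piteotihudakupae.
Rule 3 (intervocalic voicing): /t/ is a voiceless stop between vowels /i/ and /e/, so it voices to [d]. /t/ is a voiceless stop between vowels /o/ and /i/, so it voices to [d]. /k/ is a voiceless stop between vowels /a/ and /u/, so it voices to [g]. /p/ is a voiceless stop between vowels /u/ and /a/, so it voices to [b]. /piteotihudakupae/ → pideodihudagubae.
Rule 4 (final vowel raising): /e/ is a mid vowel in word-final position, so it raises to [i]. /pideodihudagubae/ → pideodihudagubai.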